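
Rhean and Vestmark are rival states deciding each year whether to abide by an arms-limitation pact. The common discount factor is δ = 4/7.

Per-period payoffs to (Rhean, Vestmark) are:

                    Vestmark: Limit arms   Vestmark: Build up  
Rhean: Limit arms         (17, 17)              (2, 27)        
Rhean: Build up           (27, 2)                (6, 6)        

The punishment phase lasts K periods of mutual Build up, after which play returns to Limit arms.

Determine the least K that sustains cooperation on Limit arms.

3

No profitable deviation requires (17−6)(δ+…+δ^K) ≥ 27−17, i.e. δ+…+δ^K ≥ 10/11 ≈ 0.9091.
With δ = 4/7, the partial sums are K=1: 0.5714, K=2: 0.8980, K=3: 1.0845.
K = 3 is the first length at which the sum reaches 0.9091.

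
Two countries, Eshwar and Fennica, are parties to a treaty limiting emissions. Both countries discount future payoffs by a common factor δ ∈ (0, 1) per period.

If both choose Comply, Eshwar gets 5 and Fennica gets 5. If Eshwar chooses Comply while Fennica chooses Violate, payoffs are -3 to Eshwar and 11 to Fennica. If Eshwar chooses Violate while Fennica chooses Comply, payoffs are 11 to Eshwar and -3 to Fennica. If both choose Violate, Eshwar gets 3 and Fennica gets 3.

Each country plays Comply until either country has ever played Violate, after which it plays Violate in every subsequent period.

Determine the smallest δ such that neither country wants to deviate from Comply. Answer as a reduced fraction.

3/4

Under grim trigger the critical discount factor is (T−C)/(T−P) with T = 11, C = 5, P = 3.
δ* = (11−5)/(11−3) = 6/8 = 3/4.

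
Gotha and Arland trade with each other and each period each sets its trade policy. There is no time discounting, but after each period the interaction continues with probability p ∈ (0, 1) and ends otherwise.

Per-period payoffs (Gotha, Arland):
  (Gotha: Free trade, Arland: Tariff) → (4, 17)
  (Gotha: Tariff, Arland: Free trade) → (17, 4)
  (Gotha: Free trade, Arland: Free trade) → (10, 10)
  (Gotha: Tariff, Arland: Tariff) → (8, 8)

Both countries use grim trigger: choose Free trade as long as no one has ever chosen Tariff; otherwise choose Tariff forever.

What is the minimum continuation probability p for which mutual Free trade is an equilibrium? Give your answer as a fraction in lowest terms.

7/9

Expected cooperation value is 10 + p·10 + p²·10 + … = 10/(1−p); deviation gives 17 + p·8/(1−p).
10 ≥ 17(1−p) + 8p ⇒ 9p ≥ 7 ⇒ p ≥ 7/9.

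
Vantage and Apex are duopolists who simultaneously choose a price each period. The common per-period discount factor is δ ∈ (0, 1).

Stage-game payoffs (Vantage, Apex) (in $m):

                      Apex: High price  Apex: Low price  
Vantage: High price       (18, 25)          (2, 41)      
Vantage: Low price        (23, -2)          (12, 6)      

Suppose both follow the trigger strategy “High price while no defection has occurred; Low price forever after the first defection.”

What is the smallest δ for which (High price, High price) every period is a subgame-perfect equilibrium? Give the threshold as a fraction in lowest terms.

For Vantage: deviation gain 23−18 = 5, per-period punishment loss 18−12 = 6. IC gives δ ≥ 5/11.
For Apex: gain 16, loss 19 per period, so δ ≥ 16/35.
The tighter constraint is Apex's, so cooperation needs δ ≥ 16/35.

16/35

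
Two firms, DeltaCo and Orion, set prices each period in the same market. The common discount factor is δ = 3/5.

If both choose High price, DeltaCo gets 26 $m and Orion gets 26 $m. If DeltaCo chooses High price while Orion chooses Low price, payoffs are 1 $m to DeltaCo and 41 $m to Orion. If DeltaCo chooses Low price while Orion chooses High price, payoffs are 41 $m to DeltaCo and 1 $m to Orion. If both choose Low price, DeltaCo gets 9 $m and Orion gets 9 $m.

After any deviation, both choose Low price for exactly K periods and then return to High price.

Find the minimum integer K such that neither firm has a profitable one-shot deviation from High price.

No profitable deviation requires (26−9)(δ+…+δ^K) ≥ 41−26, i.e. δ+…+δ^K ≥ 15/17 ≈ 0.8824.
With δ = 3/5, the partial sums are K=1: 0.6000, K=2: 0.9600.
K = 2 is the first length at which the sum reaches 0.8824.

2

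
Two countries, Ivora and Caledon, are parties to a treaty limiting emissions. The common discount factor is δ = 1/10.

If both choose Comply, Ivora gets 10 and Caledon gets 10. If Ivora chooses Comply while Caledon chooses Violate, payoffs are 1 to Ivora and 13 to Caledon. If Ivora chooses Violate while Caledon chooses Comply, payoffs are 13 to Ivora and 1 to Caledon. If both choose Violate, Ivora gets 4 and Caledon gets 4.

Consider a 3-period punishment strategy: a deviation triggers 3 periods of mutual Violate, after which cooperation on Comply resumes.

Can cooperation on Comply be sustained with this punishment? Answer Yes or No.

Comparing payoff streams over the 4 periods until play realigns: cooperate → 10(1+δ+…+δ^3); deviate → 13 + 4(δ+…+δ^3).
Cooperation is sustained iff (10−4)(δ+…+δ^3) ≥ 13−10.
δ+…+δ^3 = 1/10·(1−(1/10)^3)/(1−1/10) = 0.1110, and (13−10)/(10−4) = 0.5000.
0.1110 < 0.5000, so cooperation is not sustainable.

No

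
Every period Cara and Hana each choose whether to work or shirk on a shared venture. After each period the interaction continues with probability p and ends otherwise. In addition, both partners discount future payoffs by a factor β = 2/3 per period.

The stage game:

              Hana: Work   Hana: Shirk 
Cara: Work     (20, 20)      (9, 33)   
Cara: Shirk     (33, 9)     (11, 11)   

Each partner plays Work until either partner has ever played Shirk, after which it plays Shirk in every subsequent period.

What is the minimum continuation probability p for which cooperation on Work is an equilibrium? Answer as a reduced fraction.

39/44

Expected continuation weight on next period's payoff is β·p = 2/3·p, which plays the role of the discount factor.
Cooperation requires 2/3·p ≥ (33−20)/(33−11) = 13/22, hence p ≥ 39/44.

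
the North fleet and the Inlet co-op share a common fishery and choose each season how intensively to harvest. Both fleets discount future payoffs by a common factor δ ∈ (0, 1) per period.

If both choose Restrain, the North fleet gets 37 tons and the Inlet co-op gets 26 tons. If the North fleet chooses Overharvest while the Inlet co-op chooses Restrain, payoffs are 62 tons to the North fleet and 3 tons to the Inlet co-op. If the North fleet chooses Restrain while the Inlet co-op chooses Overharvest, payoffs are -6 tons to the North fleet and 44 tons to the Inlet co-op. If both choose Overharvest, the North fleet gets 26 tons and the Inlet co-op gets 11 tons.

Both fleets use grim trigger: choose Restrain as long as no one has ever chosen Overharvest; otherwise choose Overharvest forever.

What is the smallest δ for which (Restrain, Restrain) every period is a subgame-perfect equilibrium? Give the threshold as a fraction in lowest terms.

the North fleet: cooperation gives 37 each period; deviation gives 62 once then 26 forever.
  37/(1−δ) ≥ 62 + 26δ/(1−δ) ⇒ δ ≥ 25/36.
the Inlet co-op: cooperation gives 26 each period; deviation gives 44 once then 11 forever.
  δ ≥ 18/33 = 6/11.
Both must hold, so the binding constraint is the North fleet's: δ ≥ 25/36.

25/36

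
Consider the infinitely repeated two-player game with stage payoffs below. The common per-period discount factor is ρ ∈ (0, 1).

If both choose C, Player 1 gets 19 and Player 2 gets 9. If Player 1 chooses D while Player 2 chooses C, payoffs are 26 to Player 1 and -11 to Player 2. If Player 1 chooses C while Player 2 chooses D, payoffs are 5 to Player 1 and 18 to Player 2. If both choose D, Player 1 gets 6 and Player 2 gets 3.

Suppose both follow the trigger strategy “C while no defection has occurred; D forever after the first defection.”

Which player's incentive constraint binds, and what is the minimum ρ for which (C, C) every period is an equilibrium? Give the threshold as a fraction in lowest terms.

Player 1's threshold: (26−19)/(26−6) = 7/20.
Player 2's threshold: (18−9)/(18−3) = 3/5.
7/20 < 3/5, so Player 2 binds and ρ* = 3/5.

Player 2; ρ ≥ 3/5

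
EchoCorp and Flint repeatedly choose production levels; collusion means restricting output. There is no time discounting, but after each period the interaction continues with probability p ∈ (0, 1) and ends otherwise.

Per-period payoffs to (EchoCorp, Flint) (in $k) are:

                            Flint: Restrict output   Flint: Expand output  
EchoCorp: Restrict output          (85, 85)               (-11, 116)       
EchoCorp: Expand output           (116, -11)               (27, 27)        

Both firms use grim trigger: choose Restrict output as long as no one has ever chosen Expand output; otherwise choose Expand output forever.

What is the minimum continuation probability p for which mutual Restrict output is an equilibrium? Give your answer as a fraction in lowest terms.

Expected cooperation value is 85 + p·85 + p²·85 + … = 85/(1−p); deviation gives 116 + p·27/(1−p).
85 ≥ 116(1−p) + 27p ⇒ 89p ≥ 31 ⇒ p ≥ 31/89.

31/89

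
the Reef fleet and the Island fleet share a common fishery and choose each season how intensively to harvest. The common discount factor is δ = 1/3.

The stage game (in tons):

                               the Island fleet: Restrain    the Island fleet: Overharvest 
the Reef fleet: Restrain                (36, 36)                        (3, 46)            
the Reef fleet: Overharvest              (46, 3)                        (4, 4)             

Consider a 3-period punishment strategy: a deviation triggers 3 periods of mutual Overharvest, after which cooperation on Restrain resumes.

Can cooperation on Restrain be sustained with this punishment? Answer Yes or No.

Yes

A one-shot deviation gives 46 now, then 4 for 3 periods, then back to 36.
Gain from deviating: (46−36) today; loss: (36−4) in each of the next 3 periods.
No-deviation condition: (36−4)(δ+…+δ^3) ≥ 46−36, i.e. δ+…+δ^3 ≥ 5/16.
At δ = 1/3: δ+…+δ^3 = 0.4815 ≥ 0.3125.
So cooperation is sustainable.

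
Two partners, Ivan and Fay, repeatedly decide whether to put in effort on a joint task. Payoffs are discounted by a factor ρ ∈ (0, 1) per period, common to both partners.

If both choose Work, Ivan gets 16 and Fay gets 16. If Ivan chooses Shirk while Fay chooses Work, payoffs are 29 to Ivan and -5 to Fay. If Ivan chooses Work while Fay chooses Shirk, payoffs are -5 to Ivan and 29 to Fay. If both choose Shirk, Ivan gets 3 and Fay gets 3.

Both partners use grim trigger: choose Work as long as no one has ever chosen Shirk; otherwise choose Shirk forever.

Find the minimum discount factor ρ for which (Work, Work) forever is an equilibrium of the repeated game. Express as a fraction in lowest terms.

1/2

One-period gain from deviating is 29 − 16 = 13. The loss is 16 − 3 = 13 in every subsequent period, with present value 13·ρ/(1−ρ).
Deviation is unprofitable when 13·ρ/(1−ρ) ≥ 13, i.e. ρ/(1−ρ) ≥ 1.
Equivalently ρ ≥ 13/(13+13) = 1/2.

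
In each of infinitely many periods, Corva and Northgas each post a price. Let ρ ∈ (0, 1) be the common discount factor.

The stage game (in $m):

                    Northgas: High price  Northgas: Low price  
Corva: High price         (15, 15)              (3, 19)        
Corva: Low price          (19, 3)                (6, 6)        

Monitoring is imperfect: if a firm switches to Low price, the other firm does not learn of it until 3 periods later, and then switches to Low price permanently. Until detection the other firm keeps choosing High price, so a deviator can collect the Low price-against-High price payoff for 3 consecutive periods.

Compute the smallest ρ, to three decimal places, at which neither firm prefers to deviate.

A deviator earns 19 for 3 periods, then 6 forever; cooperating earns 15 forever. Multiplying the IC by (1−ρ):
15 ≥ 19(1−ρ^3) + 6ρ^3, so 13·ρ^3 ≥ 4 and ρ^3 ≥ 4/13.
ρ ≥ (4/13)^(1/3) ≈ 0.675.

0.675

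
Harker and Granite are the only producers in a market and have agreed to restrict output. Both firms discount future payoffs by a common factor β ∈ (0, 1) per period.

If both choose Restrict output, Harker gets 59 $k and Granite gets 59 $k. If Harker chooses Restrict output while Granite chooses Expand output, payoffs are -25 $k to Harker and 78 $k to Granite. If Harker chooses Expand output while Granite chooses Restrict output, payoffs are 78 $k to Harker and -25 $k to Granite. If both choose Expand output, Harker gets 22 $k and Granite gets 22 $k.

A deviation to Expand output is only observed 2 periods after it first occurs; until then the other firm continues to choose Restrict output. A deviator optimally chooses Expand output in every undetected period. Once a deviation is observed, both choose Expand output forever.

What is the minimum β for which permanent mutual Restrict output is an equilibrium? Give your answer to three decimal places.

The best deviation is to choose Expand output for all 2 undetected periods, earning 78 each, then 22 forever once detected.
Deviation value: 78(1−β^2)/(1−β) + 22β^2/(1−β); cooperation value: 59/(1−β).
IC: 59 ≥ 78(1−β^2) + 22β^2 = 78 − 56β^2.
So β^2 ≥ 19/56, giving β ≥ (19/56)^(1/2) ≈ 0.582.

0.582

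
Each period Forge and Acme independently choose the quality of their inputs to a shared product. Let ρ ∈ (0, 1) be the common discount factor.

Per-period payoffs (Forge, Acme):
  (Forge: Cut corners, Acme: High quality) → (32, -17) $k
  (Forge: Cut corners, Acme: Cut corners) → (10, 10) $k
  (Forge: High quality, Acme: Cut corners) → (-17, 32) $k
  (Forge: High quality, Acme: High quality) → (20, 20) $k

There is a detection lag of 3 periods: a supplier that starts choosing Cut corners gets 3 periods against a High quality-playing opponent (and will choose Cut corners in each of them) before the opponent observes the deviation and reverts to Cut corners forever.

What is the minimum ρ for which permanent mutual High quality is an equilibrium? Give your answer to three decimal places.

0.817

The best deviation is to choose Cut corners for all 3 undetected periods, earning 32 each, then 10 forever once detected.
Deviation value: 32(1−ρ^3)/(1−ρ) + 10ρ^3/(1−ρ); cooperation value: 20/(1−ρ).
IC: 20 ≥ 32(1−ρ^3) + 10ρ^3 = 32 − 22ρ^3.
So ρ^3 ≥ 12/22 = 6/11, giving ρ ≥ (6/11)^(1/3) ≈ 0.817.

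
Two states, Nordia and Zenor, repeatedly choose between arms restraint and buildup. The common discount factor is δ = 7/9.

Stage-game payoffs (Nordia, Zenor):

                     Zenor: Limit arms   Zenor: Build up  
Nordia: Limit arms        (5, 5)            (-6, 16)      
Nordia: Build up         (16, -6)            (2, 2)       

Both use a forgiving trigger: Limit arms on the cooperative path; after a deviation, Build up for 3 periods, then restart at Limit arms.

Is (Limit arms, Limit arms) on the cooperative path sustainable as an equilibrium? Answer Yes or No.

A one-shot deviation gives 16 now, then 2 for 3 periods, then back to 5.
Gain from deviating: (16−5) today; loss: (5−2) in each of the next 3 periods.
No-deviation condition: (5−2)(δ+…+δ^3) ≥ 16−5, i.e. δ+…+δ^3 ≥ 11/3.
At δ = 7/9: δ+…+δ^3 = 1.8532 < 3.6667.
So cooperation is not sustainable.

No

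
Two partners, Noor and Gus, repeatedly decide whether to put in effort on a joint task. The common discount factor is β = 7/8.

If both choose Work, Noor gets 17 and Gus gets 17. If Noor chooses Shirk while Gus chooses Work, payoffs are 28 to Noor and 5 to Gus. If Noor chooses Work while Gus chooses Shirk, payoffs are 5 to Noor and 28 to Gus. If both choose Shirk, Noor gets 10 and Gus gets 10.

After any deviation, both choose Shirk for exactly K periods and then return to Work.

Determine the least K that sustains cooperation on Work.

2

IC: β(1−β^K)/(1−β) ≥ (28−17)/(17−10) = 11/7.
With β = 7/8: need 1 − β^K ≥ 11/7·(1−7/8)/(7/8), i.e. β^K ≤ 0.7755.
Since (7/8)^1 = 0.8750 and (7/8)^2 = 0.7656, the smallest such K is 2.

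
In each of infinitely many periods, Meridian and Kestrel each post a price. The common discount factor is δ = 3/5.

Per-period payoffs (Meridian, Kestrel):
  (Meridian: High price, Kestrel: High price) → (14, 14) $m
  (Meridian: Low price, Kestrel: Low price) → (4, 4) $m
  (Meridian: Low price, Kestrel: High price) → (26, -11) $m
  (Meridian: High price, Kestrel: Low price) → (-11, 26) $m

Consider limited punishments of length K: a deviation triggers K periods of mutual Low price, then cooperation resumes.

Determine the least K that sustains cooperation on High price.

4

IC: δ(1−δ^K)/(1−δ) ≥ (26−14)/(14−4) = 6/5.
With δ = 3/5: need 1 − δ^K ≥ 6/5·(1−3/5)/(3/5), i.e. δ^K ≤ 0.2000.
Since (3/5)^3 = 0.2160 and (3/5)^4 = 0.1296, the smallest such K is 4.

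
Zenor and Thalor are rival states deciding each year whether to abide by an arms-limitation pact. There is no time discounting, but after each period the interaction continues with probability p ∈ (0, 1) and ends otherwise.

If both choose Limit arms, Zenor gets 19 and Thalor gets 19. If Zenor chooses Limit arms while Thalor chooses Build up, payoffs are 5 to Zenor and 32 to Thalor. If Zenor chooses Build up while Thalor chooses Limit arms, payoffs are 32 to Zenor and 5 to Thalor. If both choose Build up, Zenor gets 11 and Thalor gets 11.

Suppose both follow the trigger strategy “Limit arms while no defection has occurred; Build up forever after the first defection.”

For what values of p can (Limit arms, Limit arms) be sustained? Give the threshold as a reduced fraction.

13/21

Expected cooperation value is 19 + p·19 + p²·19 + … = 19/(1−p); deviation gives 32 + p·11/(1−p).
19 ≥ 32(1−p) + 11p ⇒ 21p ≥ 13 ⇒ p ≥ 13/21.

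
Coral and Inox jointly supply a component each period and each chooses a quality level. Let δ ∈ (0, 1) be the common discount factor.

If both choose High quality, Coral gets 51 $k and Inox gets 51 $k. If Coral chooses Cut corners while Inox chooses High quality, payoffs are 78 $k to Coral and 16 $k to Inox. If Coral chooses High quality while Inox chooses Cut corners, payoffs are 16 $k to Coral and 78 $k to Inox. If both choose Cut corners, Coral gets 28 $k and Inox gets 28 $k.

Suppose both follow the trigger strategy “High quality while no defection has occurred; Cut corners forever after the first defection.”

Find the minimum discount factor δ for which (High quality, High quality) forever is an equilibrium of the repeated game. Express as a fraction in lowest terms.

Cooperation forever yields 51 each period: 51/(1−δ).
Deviating yields 78 once, then 28 forever: 78 + 28δ/(1−δ).
No profitable deviation requires 51/(1−δ) ≥ 78 + 28δ/(1−δ).
Multiplying by (1−δ): 51 ≥ 78(1−δ) + 28δ = 78 − 50δ.
So 50δ ≥ 27, i.e. δ ≥ 27/50.

27/50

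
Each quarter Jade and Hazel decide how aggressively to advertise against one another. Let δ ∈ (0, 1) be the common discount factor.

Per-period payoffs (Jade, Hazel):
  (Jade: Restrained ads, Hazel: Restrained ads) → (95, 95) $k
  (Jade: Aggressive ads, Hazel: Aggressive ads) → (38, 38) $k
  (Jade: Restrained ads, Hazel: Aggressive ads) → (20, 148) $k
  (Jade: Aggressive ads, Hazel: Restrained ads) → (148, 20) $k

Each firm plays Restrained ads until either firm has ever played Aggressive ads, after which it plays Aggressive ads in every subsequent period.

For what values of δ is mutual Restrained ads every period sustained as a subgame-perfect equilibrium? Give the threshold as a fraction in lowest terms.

53/110

One-period gain from deviating is 148 − 95 = 53. The loss is 95 − 38 = 57 in every subsequent period, with present value 57·δ/(1−δ).
Deviation is unprofitable when 57·δ/(1−δ) ≥ 53, i.e. δ/(1−δ) ≥ 53/57.
Equivalently δ ≥ 53/(53+57) = 53/110.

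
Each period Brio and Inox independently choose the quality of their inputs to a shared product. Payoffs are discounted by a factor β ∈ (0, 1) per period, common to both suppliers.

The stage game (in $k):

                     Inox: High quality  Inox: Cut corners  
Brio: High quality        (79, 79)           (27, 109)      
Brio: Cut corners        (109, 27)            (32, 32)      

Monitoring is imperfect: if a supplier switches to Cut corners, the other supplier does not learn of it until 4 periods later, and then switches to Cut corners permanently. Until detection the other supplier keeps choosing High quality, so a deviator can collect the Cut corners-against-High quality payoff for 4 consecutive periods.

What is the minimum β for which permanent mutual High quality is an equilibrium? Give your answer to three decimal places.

0.790

Deviating for the 4 undetected periods gains 109−79 = 30 per period over cooperation, then loses 79−32 = 47 per period forever once punishment starts.
Gain: 30(1 + β + … + β^3); loss: 47·β^4/(1−β).
No profitable deviation ⇔ 30(1−β^4) ≤ 47·β^4, i.e. β^4 ≥ 30/(30+47) = 30/77.
Hence β ≥ (30/77)^(1/4) ≈ 0.790.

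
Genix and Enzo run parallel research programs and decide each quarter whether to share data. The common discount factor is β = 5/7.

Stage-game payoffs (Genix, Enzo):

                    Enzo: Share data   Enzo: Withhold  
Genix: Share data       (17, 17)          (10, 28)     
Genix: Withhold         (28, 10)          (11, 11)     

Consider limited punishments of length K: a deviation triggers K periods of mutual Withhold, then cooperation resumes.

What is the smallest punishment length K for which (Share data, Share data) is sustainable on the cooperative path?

IC: β(1−β^K)/(1−β) ≥ (28−17)/(17−11) = 11/6.
With β = 5/7: need 1 − β^K ≥ 11/6·(1−5/7)/(5/7), i.e. β^K ≤ 0.2667.
Since (5/7)^3 = 0.3644 and (5/7)^4 = 0.2603, the smallest such K is 4.

4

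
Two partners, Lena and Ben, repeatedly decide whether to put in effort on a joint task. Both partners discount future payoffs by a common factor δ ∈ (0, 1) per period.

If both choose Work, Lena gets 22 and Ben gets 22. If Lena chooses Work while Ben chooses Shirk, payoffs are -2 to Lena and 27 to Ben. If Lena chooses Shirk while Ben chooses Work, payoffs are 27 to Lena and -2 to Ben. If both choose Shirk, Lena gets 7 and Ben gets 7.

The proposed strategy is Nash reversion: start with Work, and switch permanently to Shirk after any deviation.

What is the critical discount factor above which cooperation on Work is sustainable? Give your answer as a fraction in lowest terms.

1/4

One-period gain from deviating is 27 − 22 = 5. The loss is 22 − 7 = 15 in every subsequent period, with present value 15·δ/(1−δ).
Deviation is unprofitable when 15·δ/(1−δ) ≥ 5, i.e. δ/(1−δ) ≥ 1/3.
Equivalently δ ≥ 5/(5+15) = 1/4.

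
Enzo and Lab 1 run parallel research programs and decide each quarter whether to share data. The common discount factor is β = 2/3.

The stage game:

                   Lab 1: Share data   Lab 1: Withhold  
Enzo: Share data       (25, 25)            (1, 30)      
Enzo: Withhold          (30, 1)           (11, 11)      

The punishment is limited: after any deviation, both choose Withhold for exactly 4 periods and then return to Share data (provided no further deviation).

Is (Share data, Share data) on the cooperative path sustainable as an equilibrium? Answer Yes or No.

Yes

IC: β+…+β^4 ≥ (30−25)/(25−11) = 5/14.
At β = 2/3: partial sum = 1.6049 ≥ 0.3571. Cooperation sustainable.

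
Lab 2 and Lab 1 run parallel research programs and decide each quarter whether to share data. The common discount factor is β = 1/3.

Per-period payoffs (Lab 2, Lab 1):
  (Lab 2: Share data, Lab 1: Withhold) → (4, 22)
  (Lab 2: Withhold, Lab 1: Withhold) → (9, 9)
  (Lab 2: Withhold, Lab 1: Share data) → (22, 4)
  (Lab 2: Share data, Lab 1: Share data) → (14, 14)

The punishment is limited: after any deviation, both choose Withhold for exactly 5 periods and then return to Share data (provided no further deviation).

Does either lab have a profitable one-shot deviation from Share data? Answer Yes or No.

Comparing payoff streams over the 6 periods until play realigns: cooperate → 14(1+β+…+β^5); deviate → 22 + 9(β+…+β^5).
Cooperation is sustained iff (14−9)(β+…+β^5) ≥ 22−14.
β+…+β^5 = 1/3·(1−(1/3)^5)/(1−1/3) = 0.4979, and (22−14)/(14−9) = 1.6000.
0.4979 < 1.6000, so cooperation is not sustainable.

Yes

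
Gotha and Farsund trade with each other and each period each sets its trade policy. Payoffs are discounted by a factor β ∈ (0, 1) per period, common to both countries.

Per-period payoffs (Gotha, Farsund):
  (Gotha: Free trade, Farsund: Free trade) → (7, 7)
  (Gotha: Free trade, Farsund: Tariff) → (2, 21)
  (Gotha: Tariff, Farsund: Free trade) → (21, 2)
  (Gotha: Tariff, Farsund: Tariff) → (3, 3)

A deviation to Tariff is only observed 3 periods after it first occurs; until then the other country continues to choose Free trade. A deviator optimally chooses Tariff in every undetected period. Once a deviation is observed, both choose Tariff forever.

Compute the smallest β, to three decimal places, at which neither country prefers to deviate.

A deviator earns 21 for 3 periods, then 3 forever; cooperating earns 7 forever. Multiplying the IC by (1−β):
7 ≥ 21(1−β^3) + 3β^3, so 18·β^3 ≥ 14 and β^3 ≥ 7/9.
β ≥ (7/9)^(1/3) ≈ 0.920.

0.920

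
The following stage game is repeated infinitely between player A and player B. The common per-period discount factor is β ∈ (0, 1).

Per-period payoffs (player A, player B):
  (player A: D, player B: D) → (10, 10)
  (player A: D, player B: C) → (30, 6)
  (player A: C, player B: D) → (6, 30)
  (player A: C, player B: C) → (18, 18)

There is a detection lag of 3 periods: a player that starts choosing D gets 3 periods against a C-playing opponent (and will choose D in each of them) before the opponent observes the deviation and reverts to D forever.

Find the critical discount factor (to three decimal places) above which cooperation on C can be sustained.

Deviating for the 3 undetected periods gains 30−18 = 12 per period over cooperation, then loses 18−10 = 8 per period forever once punishment starts.
Gain: 12(1 + β + … + β^2); loss: 8·β^3/(1−β).
No profitable deviation ⇔ 12(1−β^3) ≤ 8·β^3, i.e. β^3 ≥ 12/(12+8) = 3/5.
Hence β ≥ (3/5)^(1/3) ≈ 0.843.

0.843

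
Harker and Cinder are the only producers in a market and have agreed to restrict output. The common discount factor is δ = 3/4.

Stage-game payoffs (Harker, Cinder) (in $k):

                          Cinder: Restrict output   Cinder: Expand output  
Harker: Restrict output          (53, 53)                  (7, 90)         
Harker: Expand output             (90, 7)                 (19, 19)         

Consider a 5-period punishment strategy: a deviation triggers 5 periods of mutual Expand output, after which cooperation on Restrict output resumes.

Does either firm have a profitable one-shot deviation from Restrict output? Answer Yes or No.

No

A one-shot deviation gives 90 now, then 19 for 5 periods, then back to 53.
Gain from deviating: (90−53) today; loss: (53−19) in each of the next 5 periods.
No-deviation condition: (53−19)(δ+…+δ^5) ≥ 90−53, i.e. δ+…+δ^5 ≥ 37/34.
At δ = 3/4: δ+…+δ^5 = 2.2881 ≥ 1.0882.
So cooperation is sustainable.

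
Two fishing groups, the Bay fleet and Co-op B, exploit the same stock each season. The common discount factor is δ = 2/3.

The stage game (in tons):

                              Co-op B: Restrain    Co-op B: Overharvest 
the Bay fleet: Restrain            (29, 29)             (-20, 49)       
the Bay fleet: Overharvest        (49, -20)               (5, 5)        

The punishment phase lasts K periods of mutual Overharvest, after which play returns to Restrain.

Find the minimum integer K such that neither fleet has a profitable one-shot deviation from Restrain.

No profitable deviation requires (29−5)(δ+…+δ^K) ≥ 49−29, i.e. δ+…+δ^K ≥ 5/6 ≈ 0.8333.
With δ = 2/3, the partial sums are K=1: 0.6667, K=2: 1.1111.
K = 2 is the first length at which the sum reaches 0.8333.

2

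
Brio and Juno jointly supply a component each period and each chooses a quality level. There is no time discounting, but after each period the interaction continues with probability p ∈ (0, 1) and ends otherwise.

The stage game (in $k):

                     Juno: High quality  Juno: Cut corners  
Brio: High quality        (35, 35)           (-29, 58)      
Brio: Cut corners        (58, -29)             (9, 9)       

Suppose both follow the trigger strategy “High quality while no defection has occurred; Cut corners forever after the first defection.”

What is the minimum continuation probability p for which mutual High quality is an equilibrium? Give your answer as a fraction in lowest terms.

Expected cooperation value is 35 + p·35 + p²·35 + … = 35/(1−p); deviation gives 58 + p·9/(1−p).
35 ≥ 58(1−p) + 9p ⇒ 49p ≥ 23 ⇒ p ≥ 23/49.

23/49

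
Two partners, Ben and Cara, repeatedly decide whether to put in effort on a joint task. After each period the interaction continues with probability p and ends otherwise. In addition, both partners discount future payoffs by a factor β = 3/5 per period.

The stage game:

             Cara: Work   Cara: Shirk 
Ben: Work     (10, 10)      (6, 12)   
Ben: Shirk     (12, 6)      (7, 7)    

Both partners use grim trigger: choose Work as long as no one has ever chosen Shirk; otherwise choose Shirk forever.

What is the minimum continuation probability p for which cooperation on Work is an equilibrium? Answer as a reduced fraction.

Expected continuation weight on next period's payoff is β·p = 3/5·p, which plays the role of the discount factor.
Cooperation requires 3/5·p ≥ (12−10)/(12−7) = 2/5, hence p ≥ 2/3.

2/3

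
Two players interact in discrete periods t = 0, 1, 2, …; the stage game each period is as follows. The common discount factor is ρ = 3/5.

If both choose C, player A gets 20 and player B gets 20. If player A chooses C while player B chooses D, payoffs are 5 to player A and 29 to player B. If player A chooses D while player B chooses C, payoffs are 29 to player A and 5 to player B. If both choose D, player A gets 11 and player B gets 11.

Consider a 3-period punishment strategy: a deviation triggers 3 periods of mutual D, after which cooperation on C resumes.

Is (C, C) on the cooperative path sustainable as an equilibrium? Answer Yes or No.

A one-shot deviation gives 29 now, then 11 for 3 periods, then back to 20.
Gain from deviating: (29−20) today; loss: (20−11) in each of the next 3 periods.
No-deviation condition: (20−11)(ρ+…+ρ^3) ≥ 29−20, i.e. ρ+…+ρ^3 ≥ 1.
At ρ = 3/5: ρ+…+ρ^3 = 1.1760 ≥ 1.0000.
So cooperation is sustainable.

Yes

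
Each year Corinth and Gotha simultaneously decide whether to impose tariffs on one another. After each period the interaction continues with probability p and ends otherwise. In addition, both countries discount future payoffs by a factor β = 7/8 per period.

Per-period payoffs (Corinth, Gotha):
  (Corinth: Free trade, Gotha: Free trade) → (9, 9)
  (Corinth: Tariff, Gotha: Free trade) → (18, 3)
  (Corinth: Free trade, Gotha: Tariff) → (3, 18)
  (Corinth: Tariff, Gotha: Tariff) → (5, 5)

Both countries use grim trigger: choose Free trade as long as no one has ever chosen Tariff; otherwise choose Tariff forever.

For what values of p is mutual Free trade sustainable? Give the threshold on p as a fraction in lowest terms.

Expected continuation weight on next period's payoff is β·p = 7/8·p, which plays the role of the discount factor.
Cooperation requires 7/8·p ≥ (18−9)/(18−5) = 9/13, hence p ≥ 72/91.

72/91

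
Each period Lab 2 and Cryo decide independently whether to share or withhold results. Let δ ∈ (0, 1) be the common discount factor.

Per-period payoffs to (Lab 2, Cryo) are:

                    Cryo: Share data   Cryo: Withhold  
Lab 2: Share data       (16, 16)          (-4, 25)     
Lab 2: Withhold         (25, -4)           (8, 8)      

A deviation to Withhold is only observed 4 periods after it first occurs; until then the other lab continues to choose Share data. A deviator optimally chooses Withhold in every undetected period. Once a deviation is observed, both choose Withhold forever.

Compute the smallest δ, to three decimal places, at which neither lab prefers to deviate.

0.853

Deviating for the 4 undetected periods gains 25−16 = 9 per period over cooperation, then loses 16−8 = 8 per period forever once punishment starts.
Gain: 9(1 + δ + … + δ^3); loss: 8·δ^4/(1−δ).
No profitable deviation ⇔ 9(1−δ^4) ≤ 8·δ^4, i.e. δ^4 ≥ 9/(9+8) = 9/17.
Hence δ ≥ (9/17)^(1/4) ≈ 0.853.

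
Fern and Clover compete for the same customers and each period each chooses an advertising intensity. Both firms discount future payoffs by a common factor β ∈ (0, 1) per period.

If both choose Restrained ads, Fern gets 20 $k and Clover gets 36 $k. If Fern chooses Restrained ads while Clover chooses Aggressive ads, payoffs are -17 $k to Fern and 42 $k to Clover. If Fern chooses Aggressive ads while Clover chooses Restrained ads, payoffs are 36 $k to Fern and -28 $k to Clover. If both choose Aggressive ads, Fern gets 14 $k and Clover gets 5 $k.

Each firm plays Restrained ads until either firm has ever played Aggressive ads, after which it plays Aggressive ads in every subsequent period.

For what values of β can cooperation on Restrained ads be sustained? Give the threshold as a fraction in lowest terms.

8/11

Fern's threshold: (36−20)/(36−14) = 8/11.
Clover's threshold: (42−36)/(42−5) = 6/37.
8/11 > 6/37, so Fern binds and β* = 8/11.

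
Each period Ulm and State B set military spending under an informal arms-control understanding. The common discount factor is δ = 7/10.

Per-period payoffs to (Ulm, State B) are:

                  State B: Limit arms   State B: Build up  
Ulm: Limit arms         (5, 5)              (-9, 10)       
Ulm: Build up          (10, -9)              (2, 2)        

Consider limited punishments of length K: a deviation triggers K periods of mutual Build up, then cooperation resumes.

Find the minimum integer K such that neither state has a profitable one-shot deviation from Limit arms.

Need Σ_{k=1}^{K} δ^k ≥ (10−5)/(5−2) = 1.6667 at δ = 7/10.
At K = 3 the sum is 1.5330 < 1.6667; at K = 4 it is 1.7731 ≥ 1.6667.
So the minimum punishment length is K = 4.

4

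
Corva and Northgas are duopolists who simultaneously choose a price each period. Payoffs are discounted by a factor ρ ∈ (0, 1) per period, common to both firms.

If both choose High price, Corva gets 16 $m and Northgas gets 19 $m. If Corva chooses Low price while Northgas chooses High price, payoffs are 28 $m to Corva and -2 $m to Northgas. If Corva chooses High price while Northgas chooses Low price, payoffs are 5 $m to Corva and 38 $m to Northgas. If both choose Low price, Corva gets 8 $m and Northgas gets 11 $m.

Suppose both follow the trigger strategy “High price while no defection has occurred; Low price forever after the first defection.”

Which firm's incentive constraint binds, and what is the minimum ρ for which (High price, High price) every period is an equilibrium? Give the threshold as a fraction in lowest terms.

Corva: cooperation gives 16 each period; deviation gives 28 once then 8 forever.
  16/(1−ρ) ≥ 28 + 8ρ/(1−ρ) ⇒ ρ ≥ 12/20 = 3/5.
Northgas: cooperation gives 19 each period; deviation gives 38 once then 11 forever.
  ρ ≥ 19/27.
Both must hold, so the binding constraint is Northgas's: ρ ≥ 19/27.

Northgas; ρ ≥ 19/27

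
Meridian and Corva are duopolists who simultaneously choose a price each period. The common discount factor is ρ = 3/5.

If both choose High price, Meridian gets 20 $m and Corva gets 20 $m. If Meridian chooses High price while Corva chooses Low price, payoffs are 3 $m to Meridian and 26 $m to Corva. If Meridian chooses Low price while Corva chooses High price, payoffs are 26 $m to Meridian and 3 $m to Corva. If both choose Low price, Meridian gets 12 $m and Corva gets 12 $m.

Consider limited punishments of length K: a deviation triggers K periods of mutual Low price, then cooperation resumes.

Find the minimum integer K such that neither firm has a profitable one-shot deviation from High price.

2

No profitable deviation requires (20−12)(ρ+…+ρ^K) ≥ 26−20, i.e. ρ+…+ρ^K ≥ 3/4 ≈ 0.7500.
With ρ = 3/5, the partial sums are K=1: 0.6000, K=2: 0.9600.
K = 2 is the first length at which the sum reaches 0.7500.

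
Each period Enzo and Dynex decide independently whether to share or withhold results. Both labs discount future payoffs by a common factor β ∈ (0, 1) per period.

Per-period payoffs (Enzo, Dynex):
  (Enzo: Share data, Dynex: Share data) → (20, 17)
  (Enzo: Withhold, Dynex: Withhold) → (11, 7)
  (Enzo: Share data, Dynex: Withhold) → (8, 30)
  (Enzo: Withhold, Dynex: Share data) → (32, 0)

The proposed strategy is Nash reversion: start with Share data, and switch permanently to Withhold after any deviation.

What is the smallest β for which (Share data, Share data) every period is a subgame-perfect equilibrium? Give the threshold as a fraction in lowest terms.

4/7

For Enzo: deviation gain 32−20 = 12, per-period punishment loss 20−11 = 9. IC gives β ≥ 12/21 = 4/7.
For Dynex: gain 13, loss 10 per period, so β ≥ 13/23.
The tighter constraint is Enzo's, so cooperation needs β ≥ 4/7.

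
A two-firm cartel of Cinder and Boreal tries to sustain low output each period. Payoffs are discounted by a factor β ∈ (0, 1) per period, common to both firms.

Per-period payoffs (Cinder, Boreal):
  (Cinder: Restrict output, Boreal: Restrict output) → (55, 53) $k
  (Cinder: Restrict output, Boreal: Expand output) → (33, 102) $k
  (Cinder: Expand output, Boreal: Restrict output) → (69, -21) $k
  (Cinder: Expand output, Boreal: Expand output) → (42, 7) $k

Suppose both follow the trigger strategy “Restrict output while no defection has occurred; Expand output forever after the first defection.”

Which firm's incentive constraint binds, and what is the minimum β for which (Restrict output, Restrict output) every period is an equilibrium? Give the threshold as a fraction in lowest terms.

Cinder: cooperation gives 55 each period; deviation gives 69 once then 42 forever.
  55/(1−β) ≥ 69 + 42β/(1−β) ⇒ β ≥ 14/27.
Boreal: cooperation gives 53 each period; deviation gives 102 once then 7 forever.
  β ≥ 49/95.
Both must hold, so the binding constraint is Cinder's: β ≥ 14/27.

Cinder; β ≥ 14/27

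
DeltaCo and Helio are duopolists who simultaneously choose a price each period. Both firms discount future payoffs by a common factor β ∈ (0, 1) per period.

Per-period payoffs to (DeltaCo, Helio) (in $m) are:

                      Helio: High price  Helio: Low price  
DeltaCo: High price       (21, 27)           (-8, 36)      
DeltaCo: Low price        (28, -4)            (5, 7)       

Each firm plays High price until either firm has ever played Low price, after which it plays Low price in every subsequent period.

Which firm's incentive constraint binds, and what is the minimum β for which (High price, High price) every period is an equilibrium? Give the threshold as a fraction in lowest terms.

DeltaCo: cooperation gives 21 each period; deviation gives 28 once then 5 forever.
  21/(1−β) ≥ 28 + 5β/(1−β) ⇒ β ≥ 7/23.
Helio: cooperation gives 27 each period; deviation gives 36 once then 7 forever.
  β ≥ 9/29.
Both must hold, so the binding constraint is Helio's: β ≥ 9/29.

Helio; β ≥ 9/29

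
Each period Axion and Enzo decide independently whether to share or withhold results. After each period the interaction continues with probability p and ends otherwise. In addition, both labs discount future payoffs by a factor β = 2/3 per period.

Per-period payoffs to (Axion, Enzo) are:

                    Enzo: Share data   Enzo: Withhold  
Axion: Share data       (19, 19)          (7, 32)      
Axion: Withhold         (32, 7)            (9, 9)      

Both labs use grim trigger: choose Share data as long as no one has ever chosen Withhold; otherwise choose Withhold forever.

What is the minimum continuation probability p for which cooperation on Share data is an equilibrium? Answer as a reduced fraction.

With continuation probability p and discount β, the effective per-period discount factor is βp.
Grim-trigger IC: βp ≥ (32−19)/(32−9) = 13/23.
So p ≥ (13/23)/(2/3) = 39/46.

39/46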